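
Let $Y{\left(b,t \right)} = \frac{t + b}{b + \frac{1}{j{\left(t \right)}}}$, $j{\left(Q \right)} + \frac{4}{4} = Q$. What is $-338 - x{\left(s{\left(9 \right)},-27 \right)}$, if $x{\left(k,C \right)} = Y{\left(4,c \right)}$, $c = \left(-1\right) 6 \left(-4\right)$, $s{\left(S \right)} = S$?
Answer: $- \frac{32078}{93} \approx -344.92$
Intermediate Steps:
$j{\left(Q \right)} = -1 + Q$
$c = 24$ ($c = \left(-6\right) \left(-4\right) = 24$)
$Y{\left(b,t \right)} = \frac{b + t}{b + \frac{1}{-1 + t}}$ ($Y{\left(b,t \right)} = \frac{t + b}{b + \frac{1}{-1 + t}} = \frac{b + t}{b + \frac{1}{-1 + t}}$)
$x{\left(k,C \right)} = \frac{644}{93}$ ($x{\left(k,C \right)} = \frac{\left(-1 + 24\right) \left(4 + 24\right)}{1 + 4 \left(-1 + 24\right)} = \frac{1}{1 + 4 \cdot 23} \cdot 23 \cdot 28 = \frac{1}{1 + 92} \cdot 23 \cdot 28 = \frac{1}{93} \cdot 23 \cdot 28 = \frac{644}{93}$)
$-338 - x{\left(s{\left(9 \right)},-27 \right)} = -338 - \frac{644}{93} = - \frac{32078}{93}$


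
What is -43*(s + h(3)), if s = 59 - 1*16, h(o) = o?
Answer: -1978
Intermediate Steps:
s = 43 (s = 59 - 16 = 43)
-43*(s + h(3)) = -43*(43 + 3) = -43*46 = -1978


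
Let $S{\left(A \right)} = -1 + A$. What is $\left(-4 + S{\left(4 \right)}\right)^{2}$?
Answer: $1$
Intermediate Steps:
$\left(-4 + S{\left(4 \right)}\right)^{2} = \left(-4 + \left(-1 + 4\right)\right)^{2} = \left(-4 + 3\right)^{2} = \left(-1\right)^{2} = 1$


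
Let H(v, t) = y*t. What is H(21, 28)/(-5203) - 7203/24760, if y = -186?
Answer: 91472871/128826280 ≈ 0.71005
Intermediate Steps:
H(v, t) = -186*t
H(21, 28)/(-5203) - 7203/24760 = -186*28/(-5203) - 7203/24760 = -5208*(-1/5203) - 7203*1/24760 = 5208/5203 - 7203/24760 = 91472871/128826280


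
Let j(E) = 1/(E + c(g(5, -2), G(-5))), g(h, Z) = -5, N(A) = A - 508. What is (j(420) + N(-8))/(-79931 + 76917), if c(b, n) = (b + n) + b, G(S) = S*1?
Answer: 208979/1220670 ≈ 0.17120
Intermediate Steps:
N(A) = -508 + A
G(S) = S
c(b, n) = n + 2*b
j(E) = 1/(-15 + E) (j(E) = 1/(E + (-5 + 2*(-5))) = 1/(E + (-5 - 10)) = 1/(E - 15) = 1/(-15 + E))
(j(420) + N(-8))/(-79931 + 76917) = (1/(-15 + 420) + (-508 - 8))/(-79931 + 76917) = (1/405 - 516)/(-3014) = (1/405 - 516)*(-1/3014) = -208979/405*(-1/3014) = 208979/1220670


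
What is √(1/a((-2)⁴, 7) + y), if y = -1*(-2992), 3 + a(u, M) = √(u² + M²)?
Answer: √(-8975 + 2992*√305)/√(-3 + √305) ≈ 54.700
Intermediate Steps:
a(u, M) = -3 + √(M² + u²) (a(u, M) = -3 + √(u² + M²) = -3 + √(M² + u²))
y = 2992
√(1/a((-2)⁴, 7) + y) = √(1/(-3 + √(7² + ((-2)⁴)²)) + 2992) = √(1/(-3 + √(49 + 16²)) + 2992) = √(1/(-3 + √(49 + 256)) + 2992) = √(1/(-3 + √305) + 2992) = √(2992 + 1/(-3 + √305))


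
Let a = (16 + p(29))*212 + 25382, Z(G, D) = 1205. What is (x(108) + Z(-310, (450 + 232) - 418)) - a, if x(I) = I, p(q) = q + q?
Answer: -39757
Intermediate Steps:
p(q) = 2*q
a = 41070 (a = (16 + 2*29)*212 + 25382 = (16 + 58)*212 + 25382 = 74*212 + 25382 = 15688 + 25382 = 41070)
(x(108) + Z(-310, (450 + 232) - 418)) - a = (108 + 1205) - 1*41070 = 1313 - 41070 = -39757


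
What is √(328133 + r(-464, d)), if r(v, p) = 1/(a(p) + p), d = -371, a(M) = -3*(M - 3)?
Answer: 6*√5140759469/751 ≈ 572.83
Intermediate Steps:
a(M) = 9 - 3*M (a(M) = -3*(-3 + M) = 9 - 3*M)
r(v, p) = 1/(9 - 2*p) (r(v, p) = 1/((9 - 3*p) + p) = 1/(9 - 2*p))
√(328133 + r(-464, d)) = √(328133 - 1/(-9 + 2*(-371))) = √(328133 - 1/(-9 - 742)) = √(328133 - 1/(-751)) = √(328133 - 1*(-1/751)) = √(328133 + 1/751) = √(246427884/751) = 6*√5140759469/751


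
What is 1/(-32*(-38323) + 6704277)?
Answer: 1/7930613 ≈ 1.2609e-7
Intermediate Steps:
1/(-32*(-38323) + 6704277) = 1/(1226336 + 6704277) = 1/7930613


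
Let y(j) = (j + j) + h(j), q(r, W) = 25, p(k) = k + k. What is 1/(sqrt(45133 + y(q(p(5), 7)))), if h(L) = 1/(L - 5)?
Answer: 2*sqrt(4518305)/903661 ≈ 0.0047045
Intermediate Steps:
p(k) = 2*k
h(L) = 1/(-5 + L)
y(j) = 1/(-5 + j) + 2*j (y(j) = (j + j) + 1/(-5 + j) = 2*j + 1/(-5 + j) = 1/(-5 + j) + 2*j)
1/(sqrt(45133 + y(q(p(5), 7)))) = 1/(sqrt(45133 + (1 + 2*25*(-5 + 25))/(-5 + 25))) = 1/(sqrt(45133 + (1 + 2*25*20)/20)) = 1/(sqrt(45133 + (1 + 1000)/20)) = 1/(sqrt(45133 + (1/20)*1001)) = 1/(sqrt(45133 + 1001/20)) = 1/(sqrt(903661/20)) = 1/(sqrt(4518305)/10) = 2*sqrt(4518305)/903661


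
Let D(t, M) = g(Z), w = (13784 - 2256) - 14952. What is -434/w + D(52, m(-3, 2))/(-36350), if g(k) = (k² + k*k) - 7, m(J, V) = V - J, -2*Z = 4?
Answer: 3943119/31115600 ≈ 0.12672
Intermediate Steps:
Z = -2 (Z = -½*4 = -2)
w = -3424 (w = 11528 - 14952 = -3424)
g(k) = -7 + 2*k² (g(k) = (k² + k²) - 7 = 2*k² - 7 = -7 + 2*k²)
D(t, M) = 1 (D(t, M) = -7 + 2*(-2)² = -7 + 2*4 = -7 + 8 = 1)
-434/w + D(52, m(-3, 2))/(-36350) = -434/(-3424) + 1/(-36350) = -434*(-1/3424) + 1*(-1/36350) = 217/1712 - 1/36350 = 3943119/31115600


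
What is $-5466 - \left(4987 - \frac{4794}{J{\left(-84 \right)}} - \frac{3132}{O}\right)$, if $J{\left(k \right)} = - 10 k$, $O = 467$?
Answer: $- \frac{682605527}{65380} \approx -10441.0$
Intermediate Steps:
$-5466 - \left(4987 - \frac{4794}{J{\left(-84 \right)}} - \frac{3132}{O}\right) = -5466 + \left(\left(\frac{4794}{\left(-10\right) \left(-84\right)} + \frac{3132}{467}\right) - 4987\right) = -5466 - \left(\frac{2325797}{467} - \frac{799}{140}\right) = -5466 + \left(\left(4794 \cdot \frac{1}{840} + \frac{3132}{467}\right) - 4987\right) = -5466 + \left(\left(\frac{799}{140} + \frac{3132}{467}\right) - 4987\right) = -5466 + \left(\frac{811613}{65380} - 4987\right) = -5466 - \frac{325238447}{65380} = - \frac{682605527}{65380}$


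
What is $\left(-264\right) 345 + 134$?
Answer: $-90946$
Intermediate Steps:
$\left(-264\right) 345 + 134 = -91080 + 134 = -90946$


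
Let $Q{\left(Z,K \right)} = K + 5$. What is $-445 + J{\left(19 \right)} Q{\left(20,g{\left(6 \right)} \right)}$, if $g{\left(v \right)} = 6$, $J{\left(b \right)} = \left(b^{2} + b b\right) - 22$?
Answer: $7255$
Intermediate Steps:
$J{\left(b \right)} = -22 + 2 b^{2}$ ($J{\left(b \right)} = \left(b^{2} + b^{2}\right) - 22 = 2 b^{2} - 22 = -22 + 2 b^{2}$)
$Q{\left(Z,K \right)} = 5 + K$
$-445 + J{\left(19 \right)} Q{\left(20,g{\left(6 \right)} \right)} = -445 + \left(-22 + 2 \cdot 19^{2}\right) \left(5 + 6\right) = -445 + \left(-22 + 2 \cdot 361\right) 11 = -445 + \left(-22 + 722\right) 11 = -445 + 700 \cdot 11 = -445 + 7700 = 7255$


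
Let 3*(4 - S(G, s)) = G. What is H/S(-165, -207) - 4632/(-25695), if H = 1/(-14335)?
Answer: 261170519/1448795445 ≈ 0.18027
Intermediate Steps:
H = -1/14335 ≈ -6.9759e-5
S(G, s) = 4 - G/3
H/S(-165, -207) - 4632/(-25695) = -1/(14335*(4 - 1/3*(-165))) - 4632/(-25695) = -1/(14335*(4 + 55)) - 4632*(-1/25695) = -1/14335/59 + 1544/8565 = -1/14335*1/59 + 1544/8565 = -1/845765 + 1544/8565 = 261170519/1448795445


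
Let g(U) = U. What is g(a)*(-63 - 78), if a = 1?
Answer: -141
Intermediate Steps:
g(a)*(-63 - 78) = 1*(-63 - 78) = 1*(-141) = -141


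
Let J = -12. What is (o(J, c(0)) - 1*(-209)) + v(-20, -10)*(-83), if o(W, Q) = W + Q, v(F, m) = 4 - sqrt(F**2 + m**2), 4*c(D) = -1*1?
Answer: -541/4 + 830*sqrt(5) ≈ 1720.7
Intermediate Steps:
c(D) = -1/4 (c(D) = (-1*1)/4 = (1/4)*(-1) = -1/4)
o(W, Q) = Q + W
(o(J, c(0)) - 1*(-209)) + v(-20, -10)*(-83) = ((-1/4 - 12) - 1*(-209)) + (4 - sqrt((-20)**2 + (-10)**2))*(-83) = (-49/4 + 209) + (4 - sqrt(400 + 100))*(-83) = 787/4 + (4 - sqrt(500))*(-83) = 787/4 + (4 - 10*sqrt(5))*(-83) = 787/4 + (-332 + 830*sqrt(5)) = -541/4 + 830*sqrt(5)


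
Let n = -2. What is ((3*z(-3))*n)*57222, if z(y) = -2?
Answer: 686664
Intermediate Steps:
((3*z(-3))*n)*57222 = ((3*(-2))*(-2))*57222 = -6*(-2)*57222 = 12*57222 = 686664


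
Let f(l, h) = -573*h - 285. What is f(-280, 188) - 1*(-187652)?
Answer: 79643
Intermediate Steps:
f(l, h) = -285 - 573*h
f(-280, 188) - 1*(-187652) = (-285 - 573*188) - 1*(-187652) = (-285 - 107724) + 187652 = -108009 + 187652 = 79643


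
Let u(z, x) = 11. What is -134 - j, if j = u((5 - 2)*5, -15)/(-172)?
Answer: -23037/172 ≈ -133.94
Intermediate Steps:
j = -11/172 (j = 11/(-172) = 11*(-1/172) = -11/172 ≈ -0.063954)
-134 - j = -134 - 1*(-11/172) = -134 + 11/172 = -23037/172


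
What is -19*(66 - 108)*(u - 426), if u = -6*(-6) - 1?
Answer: -312018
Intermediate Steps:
u = 35 (u = 36 - 1 = 35)
-19*(66 - 108)*(u - 426) = -19*(66 - 108)*(35 - 426) = -(-798)*(-391) = -19*16422 = -312018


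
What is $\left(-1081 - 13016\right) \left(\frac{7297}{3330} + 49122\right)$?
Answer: $- \frac{20775111739}{30} \approx -6.925 \cdot 10^{8}$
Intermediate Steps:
$\left(-1081 - 13016\right) \left(\frac{7297}{3330} + 49122\right) = - 14097 \left(7297 \cdot \frac{1}{3330} + 49122\right) = - 14097 \left(\frac{7297}{3330} + 49122\right) = \left(-14097\right) \frac{163583557}{3330} = - \frac{20775111739}{30}$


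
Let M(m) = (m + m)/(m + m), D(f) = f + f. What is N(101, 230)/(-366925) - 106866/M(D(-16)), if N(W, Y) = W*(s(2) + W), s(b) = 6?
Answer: -39211817857/366925 ≈ -1.0687e+5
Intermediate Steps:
D(f) = 2*f
N(W, Y) = W*(6 + W)
M(m) = 1 (M(m) = (2*m)/((2*m)) = (2*m)*(1/(2*m)) = 1)
N(101, 230)/(-366925) - 106866/M(D(-16)) = (101*(6 + 101))/(-366925) - 106866/1 = (101*107)*(-1/366925) - 106866*1 = 10807*(-1/366925) - 106866 = -10807/366925 - 106866 = -39211817857/366925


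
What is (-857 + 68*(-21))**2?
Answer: 5221225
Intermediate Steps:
(-857 + 68*(-21))**2 = (-857 - 1428)**2 = (-2285)**2 = 5221225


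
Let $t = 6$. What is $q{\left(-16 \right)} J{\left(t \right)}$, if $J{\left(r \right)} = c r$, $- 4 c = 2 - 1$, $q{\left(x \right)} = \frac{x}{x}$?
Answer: $- \frac{3}{2} \approx -1.5$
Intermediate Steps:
$q{\left(x \right)} = 1$
$c = - \frac{1}{4}$ ($c = - \frac{2 - 1}{4} = \left(- \frac{1}{4}\right) 1 = - \frac{1}{4} \approx -0.25$)
$J{\left(r \right)} = - \frac{r}{4}$
$q{\left(-16 \right)} J{\left(t \right)} = 1 \left(\left(- \frac{1}{4}\right) 6\right) = 1 \left(- \frac{3}{2}\right) = - \frac{3}{2}$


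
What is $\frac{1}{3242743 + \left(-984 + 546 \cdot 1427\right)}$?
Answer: $\frac{1}{4020901} \approx 2.487 \cdot 10^{-7}$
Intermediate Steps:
$\frac{1}{3242743 + \left(-984 + 546 \cdot 1427\right)} = \frac{1}{3242743 + \left(-984 + 779142\right)} = \frac{1}{3242743 + 778158} = \frac{1}{4020901}$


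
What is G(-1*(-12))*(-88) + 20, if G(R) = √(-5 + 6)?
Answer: -68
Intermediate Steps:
G(R) = 1 (G(R) = √1 = 1)
G(-1*(-12))*(-88) + 20 = 1*(-88) + 20 = -88 + 20 = -68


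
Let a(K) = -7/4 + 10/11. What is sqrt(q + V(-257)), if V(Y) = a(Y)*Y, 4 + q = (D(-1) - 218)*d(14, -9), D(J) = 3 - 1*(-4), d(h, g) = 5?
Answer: I*sqrt(407957)/22 ≈ 29.033*I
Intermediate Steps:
a(K) = -37/44 (a(K) = -7*1/4 + 10*(1/11) = -7/4 + 10/11 = -37/44)
D(J) = 7 (D(J) = 3 + 4 = 7)
q = -1059 (q = -4 + (7 - 218)*5 = -4 - 211*5 = -4 - 1055 = -1059)
V(Y) = -37*Y/44
sqrt(q + V(-257)) = sqrt(-1059 - 37/44*(-257)) = sqrt(-1059 + 9509/44) = sqrt(-37087/44) = I*sqrt(407957)/22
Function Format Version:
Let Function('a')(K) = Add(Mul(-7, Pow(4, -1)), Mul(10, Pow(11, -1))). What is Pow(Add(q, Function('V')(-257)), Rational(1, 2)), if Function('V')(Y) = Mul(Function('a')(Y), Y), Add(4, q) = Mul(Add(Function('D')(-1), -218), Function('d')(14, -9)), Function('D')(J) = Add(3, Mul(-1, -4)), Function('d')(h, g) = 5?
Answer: Mul(Rational(1, 22), I, Pow(407957, Rational(1, 2))) ≈ Mul(29.033, I)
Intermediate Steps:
Function('a')(K) = Rational(-37, 44) (Function('a')(K) = Add(Mul(-7, Rational(1, 4)), Mul(10, Rational(1, 11))) = Add(Rational(-7, 4), Rational(10, 11)) = Rational(-37, 44))
Function('D')(J) = 7 (Function('D')(J) = Add(3, 4) = 7)
q = -1059 (q = Add(-4, Mul(Add(7, -218), 5)) = Add(-4, Mul(-211, 5)) = Add(-4, -1055) = -1059)
Function('V')(Y) = Mul(Rational(-37, 44), Y)
Pow(Add(q, Function('V')(-257)), Rational(1, 2)) = Pow(Add(-1059, Mul(Rational(-37, 44), -257)), Rational(1, 2)) = Pow(Add(-1059, Rational(9509, 44)), Rational(1, 2)) = Pow(Rational(-37087, 44), Rational(1, 2)) = Mul(Rational(1, 22), I, Pow(407957, Rational(1, 2)))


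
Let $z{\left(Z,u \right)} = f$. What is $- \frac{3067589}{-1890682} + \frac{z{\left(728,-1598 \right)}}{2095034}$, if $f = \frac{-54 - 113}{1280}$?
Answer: $\frac{4113089924064693}{2535067566840320} \approx 1.6225$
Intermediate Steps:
$f = - \frac{167}{1280}$ ($f = \left(-167\right) \frac{1}{1280} = - \frac{167}{1280} \approx -0.13047$)
$z{\left(Z,u \right)} = - \frac{167}{1280}$
$- \frac{3067589}{-1890682} + \frac{z{\left(728,-1598 \right)}}{2095034} = - \frac{3067589}{-1890682} - \frac{167}{1280 \cdot 2095034} = \left(-3067589\right) \left(- \frac{1}{1890682}\right) - \frac{167}{2681643520} = \frac{3067589}{1890682} - \frac{167}{2681643520} = \frac{4113089924064693}{2535067566840320}$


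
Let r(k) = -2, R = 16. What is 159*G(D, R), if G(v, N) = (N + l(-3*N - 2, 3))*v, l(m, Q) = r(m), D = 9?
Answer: 20034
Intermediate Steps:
l(m, Q) = -2
G(v, N) = v*(-2 + N) (G(v, N) = (N - 2)*v = (-2 + N)*v = v*(-2 + N))
159*G(D, R) = 159*(9*(-2 + 16)) = 159*(9*14) = 159*126 = 20034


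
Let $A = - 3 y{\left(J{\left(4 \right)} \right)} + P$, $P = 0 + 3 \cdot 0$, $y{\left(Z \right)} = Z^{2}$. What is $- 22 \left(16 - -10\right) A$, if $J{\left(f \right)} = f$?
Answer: $27456$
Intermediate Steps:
$P = 0$ ($P = 0 + 0 = 0$)
$A = -48$ ($A = - 3 \cdot 4^{2} + 0 = \left(-3\right) 16 + 0 = -48 + 0 = -48$)
$- 22 \left(16 - -10\right) A = - 22 \left(16 - -10\right) \left(-48\right) = - 22 \left(16 + 10\right) \left(-48\right) = \left(-22\right) 26 \left(-48\right) = \left(-572\right) \left(-48\right) = 27456$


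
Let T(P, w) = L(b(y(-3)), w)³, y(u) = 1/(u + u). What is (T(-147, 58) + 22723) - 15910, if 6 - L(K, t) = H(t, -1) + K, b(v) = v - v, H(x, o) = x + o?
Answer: -125838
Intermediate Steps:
y(u) = 1/(2*u)
H(x, o) = o + x
b(v) = 0
L(K, t) = 7 - K - t (L(K, t) = 6 - ((-1 + t) + K) = 6 - (-1 + K + t) = 6 + (1 - K - t) = 7 - K - t)
T(P, w) = (7 - w)³ (T(P, w) = (7 - 1*0 - w)³ = (7 + 0 - w)³ = (7 - w)³)
(T(-147, 58) + 22723) - 15910 = (-(-7 + 58)³ + 22723) - 15910 = (-1*51³ + 22723) - 15910 = (-1*132651 + 22723) - 15910 = (-132651 + 22723) - 15910 = -109928 - 15910 = -125838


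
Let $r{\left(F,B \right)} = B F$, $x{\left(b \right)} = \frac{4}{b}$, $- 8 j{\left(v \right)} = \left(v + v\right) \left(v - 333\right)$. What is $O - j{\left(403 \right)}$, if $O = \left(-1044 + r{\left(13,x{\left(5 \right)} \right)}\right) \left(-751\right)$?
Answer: $\frac{7832861}{10} \approx 7.8329 \cdot 10^{5}$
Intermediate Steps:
$j{\left(v \right)} = - \frac{v \left(-333 + v\right)}{4}$ ($j{\left(v \right)} = - \frac{\left(v + v\right) \left(v - 333\right)}{8} = - \frac{2 v \left(-333 + v\right)}{8} = - \frac{v \left(-333 + v\right)}{4}$)
$O = \frac{3881168}{5}$ ($O = \left(-1044 + \frac{4}{5} \cdot 13\right) \left(-751\right) = \left(-1044 + \frac{52}{5}\right) \left(-751\right) = \left(- \frac{5168}{5}\right) \left(-751\right) = \frac{3881168}{5} \approx 7.7623 \cdot 10^{5}$)
$O - j{\left(403 \right)} = \frac{3881168}{5} - \frac{1}{4} \cdot 403 \left(333 - 403\right) = \frac{3881168}{5} - \frac{1}{4} \cdot 403 \left(-70\right) = \frac{3881168}{5} - - \frac{14105}{2} = \frac{3881168}{5} + \frac{14105}{2} = \frac{7832861}{10}$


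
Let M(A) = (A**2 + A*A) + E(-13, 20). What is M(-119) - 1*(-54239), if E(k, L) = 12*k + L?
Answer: 82425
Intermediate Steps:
E(k, L) = L + 12*k
M(A) = -136 + 2*A**2 (M(A) = (A**2 + A*A) + (20 + 12*(-13)) = (A**2 + A**2) + (20 - 156) = 2*A**2 - 136 = -136 + 2*A**2)
M(-119) - 1*(-54239) = (-136 + 2*(-119)**2) - 1*(-54239) = (-136 + 2*14161) + 54239 = (-136 + 28322) + 54239 = 28186 + 54239 = 82425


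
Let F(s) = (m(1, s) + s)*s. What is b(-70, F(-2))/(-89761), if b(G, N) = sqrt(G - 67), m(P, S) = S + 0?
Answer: -I*sqrt(137)/89761 ≈ -0.0001304*I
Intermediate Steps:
m(P, S) = S
F(s) = 2*s**2 (F(s) = (s + s)*s = (2*s)*s = 2*s**2)
b(G, N) = sqrt(-67 + G)
b(-70, F(-2))/(-89761) = sqrt(-67 - 70)/(-89761) = sqrt(-137)*(-1/89761) = (I*sqrt(137))*(-1/89761) = -I*sqrt(137)/89761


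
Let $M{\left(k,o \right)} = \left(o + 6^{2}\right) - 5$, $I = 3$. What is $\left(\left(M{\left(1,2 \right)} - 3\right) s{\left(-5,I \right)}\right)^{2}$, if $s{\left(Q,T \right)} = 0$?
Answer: $0$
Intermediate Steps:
$M{\left(k,o \right)} = 31 + o$ ($M{\left(k,o \right)} = \left(o + 36\right) - 5 = \left(36 + o\right) - 5 = 31 + o$)
$\left(\left(M{\left(1,2 \right)} - 3\right) s{\left(-5,I \right)}\right)^{2} = \left(\left(\left(31 + 2\right) - 3\right) 0\right)^{2} = \left(\left(33 - 3\right) 0\right)^{2} = \left(30 \cdot 0\right)^{2} = 0^{2} = 0$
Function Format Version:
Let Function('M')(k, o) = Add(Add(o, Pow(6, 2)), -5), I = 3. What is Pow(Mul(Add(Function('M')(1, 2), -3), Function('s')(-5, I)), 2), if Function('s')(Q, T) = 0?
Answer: 0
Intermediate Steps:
Function('M')(k, o) = Add(31, o) (Function('M')(k, o) = Add(Add(o, 36), -5) = Add(Add(36, o), -5) = Add(31, o))
Pow(Mul(Add(Function('M')(1, 2), -3), Function('s')(-5, I)), 2) = Pow(Mul(Add(Add(31, 2), -3), 0), 2) = Pow(Mul(Add(33, -3), 0), 2) = Pow(Mul(30, 0), 2) = Pow(0, 2) = 0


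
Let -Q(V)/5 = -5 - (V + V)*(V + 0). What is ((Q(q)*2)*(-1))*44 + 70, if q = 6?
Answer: -33810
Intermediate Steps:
Q(V) = 25 + 10*V² (Q(V) = -5*(-5 - (V + V)*(V + 0)) = -5*(-5 - 2*V*V) = -5*(-5 - 2*V²) = 25 + 10*V²)
((Q(q)*2)*(-1))*44 + 70 = (((25 + 10*6²)*2)*(-1))*44 + 70 = (((25 + 10*36)*2)*(-1))*44 + 70 = (((25 + 360)*2)*(-1))*44 + 70 = ((385*2)*(-1))*44 + 70 = (770*(-1))*44 + 70 = -770*44 + 70 = -33880 + 70 = -33810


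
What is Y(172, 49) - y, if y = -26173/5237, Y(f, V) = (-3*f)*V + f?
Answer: -131485371/5237 ≈ -25107.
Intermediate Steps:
Y(f, V) = f - 3*V*f (Y(f, V) = -3*V*f + f = f - 3*V*f)
y = -26173/5237 (y = -26173*1/5237 = -26173/5237 ≈ -4.9977)
Y(172, 49) - y = 172*(1 - 3*49) - 1*(-26173/5237) = 172*(1 - 147) + 26173/5237 = 172*(-146) + 26173/5237 = -25112 + 26173/5237 = -131485371/5237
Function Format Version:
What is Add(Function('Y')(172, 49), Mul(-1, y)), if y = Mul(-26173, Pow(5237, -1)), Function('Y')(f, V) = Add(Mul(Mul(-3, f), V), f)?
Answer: Rational(-131485371, 5237) ≈ -25107.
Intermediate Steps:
Function('Y')(f, V) = Add(f, Mul(-3, V, f)) (Function('Y')(f, V) = Add(Mul(-3, V, f), f) = Add(f, Mul(-3, V, f)))
y = Rational(-26173, 5237) (y = Mul(-26173, Rational(1, 5237)) = Rational(-26173, 5237) ≈ -4.9977)
Add(Function('Y')(172, 49), Mul(-1, y)) = Add(Mul(172, Add(1, Mul(-3, 49))), Mul(-1, Rational(-26173, 5237))) = Add(Mul(172, Add(1, -147)), Rational(26173, 5237)) = Add(Mul(172, -146), Rational(26173, 5237)) = Add(-25112, Rational(26173, 5237)) = Rational(-131485371, 5237)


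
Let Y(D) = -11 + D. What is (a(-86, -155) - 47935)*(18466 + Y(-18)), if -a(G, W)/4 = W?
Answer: -872346655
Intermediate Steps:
a(G, W) = -4*W
(a(-86, -155) - 47935)*(18466 + Y(-18)) = (-4*(-155) - 47935)*(18466 + (-11 - 18)) = (620 - 47935)*(18466 - 29) = -47315*18437 = -872346655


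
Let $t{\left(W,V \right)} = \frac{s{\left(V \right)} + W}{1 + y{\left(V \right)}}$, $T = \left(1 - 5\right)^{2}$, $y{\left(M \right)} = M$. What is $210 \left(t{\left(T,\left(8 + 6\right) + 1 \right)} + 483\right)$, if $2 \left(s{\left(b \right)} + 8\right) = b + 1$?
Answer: $101640$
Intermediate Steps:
$s{\left(b \right)} = - \frac{15}{2} + \frac{b}{2}$ ($s{\left(b \right)} = -8 + \frac{b + 1}{2} = -8 + \frac{1 + b}{2} = -8 + \left(\frac{1}{2} + \frac{b}{2}\right) = - \frac{15}{2} + \frac{b}{2}$)
$T = 16$ ($T = \left(-4\right)^{2} = 16$)
$t{\left(W,V \right)} = \frac{- \frac{15}{2} + W + \frac{V}{2}}{1 + V}$ ($t{\left(W,V \right)} = \frac{\left(- \frac{15}{2} + \frac{V}{2}\right) + W}{1 + V} = \frac{- \frac{15}{2} + W + \frac{V}{2}}{1 + V}$)
$210 \left(t{\left(T,\left(8 + 6\right) + 1 \right)} + 483\right) = 210 \left(\frac{-15 + \left(\left(8 + 6\right) + 1\right) + 2 \cdot 16}{2 \left(1 + \left(\left(8 + 6\right) + 1\right)\right)} + 483\right) = 210 \left(\frac{-15 + \left(14 + 1\right) + 32}{2 \left(1 + \left(14 + 1\right)\right)} + 483\right) = 210 \left(\frac{-15 + 15 + 32}{2 \left(1 + 15\right)} + 483\right) = 210 \left(\frac{1}{2} \cdot \frac{1}{16} \cdot 32 + 483\right) = 210 \left(1 + 483\right) = 210 \cdot 484 = 101640$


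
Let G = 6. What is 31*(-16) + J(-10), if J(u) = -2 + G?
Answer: -492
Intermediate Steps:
J(u) = 4 (J(u) = -2 + 6 = 4)
31*(-16) + J(-10) = 31*(-16) + 4 = -496 + 4 = -492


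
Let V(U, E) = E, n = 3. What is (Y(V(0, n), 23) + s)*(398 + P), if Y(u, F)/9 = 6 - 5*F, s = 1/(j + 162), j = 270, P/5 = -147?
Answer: 142817567/432 ≈ 3.3060e+5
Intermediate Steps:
P = -735 (P = 5*(-147) = -735)
s = 1/432 (s = 1/(270 + 162) = 1/432 ≈ 0.0023148)
Y(u, F) = 54 - 45*F (Y(u, F) = 9*(6 - 5*F) = 54 - 45*F)
(Y(V(0, n), 23) + s)*(398 + P) = ((54 - 45*23) + 1/432)*(398 - 735) = ((54 - 1035) + 1/432)*(-337) = (-981 + 1/432)*(-337) = -423791/432*(-337) = 142817567/432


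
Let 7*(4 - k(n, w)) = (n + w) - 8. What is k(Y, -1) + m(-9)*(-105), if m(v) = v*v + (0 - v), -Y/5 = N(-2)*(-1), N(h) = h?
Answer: -66103/7 ≈ -9443.3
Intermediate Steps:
Y = -10 (Y = -(-10)*(-1) = -5*2 = -10)
m(v) = v**2 - v
k(n, w) = 36/7 - n/7 - w/7 (k(n, w) = 4 - ((n + w) - 8)/7 = 4 - (-8 + n + w)/7 = 4 + (8/7 - n/7 - w/7) = 36/7 - n/7 - w/7)
k(Y, -1) + m(-9)*(-105) = (36/7 - 1/7*(-10) - 1/7*(-1)) - 9*(-1 - 9)*(-105) = (36/7 + 10/7 + 1/7) - 9*(-10)*(-105) = 47/7 + 90*(-105) = 47/7 - 9450 = -66103/7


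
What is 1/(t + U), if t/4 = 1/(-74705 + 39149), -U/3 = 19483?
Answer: -8889/519553162 ≈ -1.7109e-5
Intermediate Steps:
U = -58449 (U = -3*19483 = -58449)
t = -1/8889 (t = 4/(-74705 + 39149) = 4/(-35556) = 4*(-1/35556) = -1/8889 ≈ -0.00011250)
1/(t + U) = 1/(-1/8889 - 58449) = 1/(-519553162/8889) = -8889/519553162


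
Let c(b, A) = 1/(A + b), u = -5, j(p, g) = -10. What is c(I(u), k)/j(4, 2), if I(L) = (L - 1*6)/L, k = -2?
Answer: -½ ≈ -0.50000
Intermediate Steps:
I(L) = (-6 + L)/L (I(L) = (L - 6)/L = (-6 + L)/L)
c(I(u), k)/j(4, 2) = 1/(-2 + (-6 - 5)/(-5)*(-10)) = -⅒/(-2 - ⅕*(-11)) = -⅒/(-2 + 11/5) = -⅒/(⅕) = 5*(-⅒) = -½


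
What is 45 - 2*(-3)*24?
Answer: 189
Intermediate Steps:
45 - 2*(-3)*24 = 45 + 6*24 = 45 + 144 = 189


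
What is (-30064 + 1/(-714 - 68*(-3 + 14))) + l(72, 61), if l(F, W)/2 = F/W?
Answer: -2680957181/89182 ≈ -30062.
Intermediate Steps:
l(F, W) = 2*F/W (l(F, W) = 2*(F/W) = 2*F/W)
(-30064 + 1/(-714 - 68*(-3 + 14))) + l(72, 61) = (-30064 + 1/(-714 - 68*(-3 + 14))) + 2*72/61 = (-30064 + 1/(-714 - 68*11)) + 2*72*(1/61) = (-30064 + 1/(-714 - 748)) + 144/61 = (-30064 + 1/(-1462)) + 144/61 = (-30064 - 1/1462) + 144/61 = -43953569/1462 + 144/61 = -2680957181/89182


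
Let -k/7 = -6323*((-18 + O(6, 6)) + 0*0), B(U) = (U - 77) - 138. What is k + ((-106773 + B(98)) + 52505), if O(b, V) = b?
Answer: -585517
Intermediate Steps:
B(U) = -215 + U (B(U) = (-77 + U) - 138 = -215 + U)
k = -531132 (k = -(-44261)*((-18 + 6) + 0*0) = -(-44261)*(-12 + 0) = -(-44261)*(-12) = -7*75876 = -531132)
k + ((-106773 + B(98)) + 52505) = -531132 + ((-106773 + (-215 + 98)) + 52505) = -531132 + ((-106773 - 117) + 52505) = -531132 + (-106890 + 52505) = -531132 - 54385 = -585517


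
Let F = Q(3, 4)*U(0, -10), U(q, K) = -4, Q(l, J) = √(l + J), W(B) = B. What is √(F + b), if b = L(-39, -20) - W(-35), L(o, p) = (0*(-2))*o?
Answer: √(35 - 4*√7) ≈ 4.9414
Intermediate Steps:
L(o, p) = 0 (L(o, p) = 0*o = 0)
Q(l, J) = √(J + l)
F = -4*√7 (F = √(4 + 3)*(-4) = √7*(-4) = -4*√7 ≈ -10.583)
b = 35 (b = 0 - 1*(-35) = 0 + 35 = 35)
√(F + b) = √(-4*√7 + 35) = √(35 - 4*√7)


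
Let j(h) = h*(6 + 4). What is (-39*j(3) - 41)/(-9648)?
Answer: 1211/9648 ≈ 0.12552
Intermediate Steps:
j(h) = 10*h (j(h) = h*10 = 10*h)
(-39*j(3) - 41)/(-9648) = (-390*3 - 41)/(-9648) = (-39*30 - 41)*(-1/9648) = (-1170 - 41)*(-1/9648) = -1211*(-1/9648) = 1211/9648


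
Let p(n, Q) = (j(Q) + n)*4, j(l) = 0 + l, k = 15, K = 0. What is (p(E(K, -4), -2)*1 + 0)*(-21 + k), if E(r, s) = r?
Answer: 48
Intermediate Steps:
j(l) = l
p(n, Q) = 4*Q + 4*n (p(n, Q) = (Q + n)*4 = 4*Q + 4*n)
(p(E(K, -4), -2)*1 + 0)*(-21 + k) = ((4*(-2) + 4*0)*1 + 0)*(-21 + 15) = ((-8 + 0)*1 + 0)*(-6) = (-8*1 + 0)*(-6) = (-8 + 0)*(-6) = -8*(-6) = 48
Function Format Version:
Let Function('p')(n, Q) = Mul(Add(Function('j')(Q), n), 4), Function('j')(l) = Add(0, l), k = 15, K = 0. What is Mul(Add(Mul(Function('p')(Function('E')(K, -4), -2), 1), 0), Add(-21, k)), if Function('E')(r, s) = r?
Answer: 48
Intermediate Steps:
Function('j')(l) = l
Function('p')(n, Q) = Add(Mul(4, Q), Mul(4, n)) (Function('p')(n, Q) = Mul(Add(Q, n), 4) = Add(Mul(4, Q), Mul(4, n)))
Mul(Add(Mul(Function('p')(Function('E')(K, -4), -2), 1), 0), Add(-21, k)) = Mul(Add(Mul(Add(Mul(4, -2), Mul(4, 0)), 1), 0), Add(-21, 15)) = Mul(Add(Mul(Add(-8, 0), 1), 0), -6) = Mul(Add(Mul(-8, 1), 0), -6) = Mul(Add(-8, 0), -6) = Mul(-8, -6) = 48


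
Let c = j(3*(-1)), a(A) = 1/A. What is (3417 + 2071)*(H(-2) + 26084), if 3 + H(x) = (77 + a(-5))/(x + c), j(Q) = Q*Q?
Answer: 715963696/5 ≈ 1.4319e+8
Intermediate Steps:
j(Q) = Q**2
c = 9 (c = (3*(-1))**2 = (-3)**2 = 9)
H(x) = -3 + 384/(5*(9 + x)) (H(x) = -3 + (77 + 1/(-5))/(x + 9) = -3 + (77 - 1/5)/(9 + x) = -3 + 384/(5*(9 + x)))
(3417 + 2071)*(H(-2) + 26084) = (3417 + 2071)*(3*(83 - 5*(-2))/(5*(9 - 2)) + 26084) = 5488*((3/5)*(83 + 10)/7 + 26084) = 5488*((3/5)*(1/7)*93 + 26084) = 5488*(279/35 + 26084) = 5488*(913219/35) = 715963696/5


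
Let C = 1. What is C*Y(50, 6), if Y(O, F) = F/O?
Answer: 3/25 ≈ 0.12000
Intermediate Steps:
C*Y(50, 6) = 1*(6/50) = 1*(6*(1/50)) = 1*(3/25) = 3/25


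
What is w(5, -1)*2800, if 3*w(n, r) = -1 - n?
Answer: -5600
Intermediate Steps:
w(n, r) = -⅓ - n/3 (w(n, r) = (-1 - n)/3 = -⅓ - n/3)
w(5, -1)*2800 = (-⅓ - ⅓*5)*2800 = (-⅓ - 5/3)*2800 = -2*2800 = -5600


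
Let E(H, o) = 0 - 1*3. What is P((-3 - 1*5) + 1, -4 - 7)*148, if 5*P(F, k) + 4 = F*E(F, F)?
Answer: 2516/5 ≈ 503.20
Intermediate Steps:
E(H, o) = -3 (E(H, o) = 0 - 3 = -3)
P(F, k) = -⅘ - 3*F/5 (P(F, k) = -⅘ + (F*(-3))/5 = -⅘ + (-3*F)/5 = -⅘ - 3*F/5)
P((-3 - 1*5) + 1, -4 - 7)*148 = (-⅘ - 3*((-3 - 1*5) + 1)/5)*148 = (-⅘ - 3*((-3 - 5) + 1)/5)*148 = (-⅘ - 3*(-8 + 1)/5)*148 = (-⅘ - ⅗*(-7))*148 = (-⅘ + 21/5)*148 = (17/5)*148 = 2516/5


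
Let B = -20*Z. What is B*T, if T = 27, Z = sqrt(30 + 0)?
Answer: -540*sqrt(30) ≈ -2957.7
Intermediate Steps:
Z = sqrt(30) ≈ 5.4772
B = -20*sqrt(30) ≈ -109.54
B*T = -20*sqrt(30)*27 = -540*sqrt(30)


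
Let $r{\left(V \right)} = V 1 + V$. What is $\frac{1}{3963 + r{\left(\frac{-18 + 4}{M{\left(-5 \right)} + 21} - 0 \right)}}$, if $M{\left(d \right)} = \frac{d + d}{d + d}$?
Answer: $\frac{11}{43579} \approx 0.00025241$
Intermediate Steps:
$M{\left(d \right)} = 1$ ($M{\left(d \right)} = \frac{2 d}{2 d} = 2 d \frac{1}{2 d} = 1$)
$r{\left(V \right)} = 2 V$ ($r{\left(V \right)} = V + V = 2 V$)
$\frac{1}{3963 + r{\left(\frac{-18 + 4}{M{\left(-5 \right)} + 21} - 0 \right)}} = \frac{1}{3963 + 2 \left(\frac{-18 + 4}{1 + 21} - 0\right)} = \frac{1}{3963 + 2 \left(- \frac{14}{22} + 0\right)} = \frac{1}{3963 + 2 \left(\left(-14\right) \frac{1}{22} + 0\right)} = \frac{1}{3963 + 2 \left(- \frac{7}{11} + 0\right)} = \frac{1}{3963 + 2 \left(- \frac{7}{11}\right)} = \frac{1}{3963 - \frac{14}{11}} = \frac{1}{\frac{43579}{11}} = \frac{11}{43579}$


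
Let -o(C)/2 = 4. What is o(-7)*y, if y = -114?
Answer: 912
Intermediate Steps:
o(C) = -8 (o(C) = -2*4 = -8)
o(-7)*y = -8*(-114) = 912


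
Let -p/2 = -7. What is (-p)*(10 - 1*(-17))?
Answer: -378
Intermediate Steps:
p = 14 (p = -2*(-7) = 14)
(-p)*(10 - 1*(-17)) = (-1*14)*(10 - 1*(-17)) = -14*(10 + 17) = -14*27 = -378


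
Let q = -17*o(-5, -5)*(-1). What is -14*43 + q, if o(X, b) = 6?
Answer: -500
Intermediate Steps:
q = 102 (q = -17*6*(-1) = -102*(-1) = 102)
-14*43 + q = -14*43 + 102 = -602 + 102 = -500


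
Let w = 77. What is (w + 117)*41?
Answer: 7954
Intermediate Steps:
(w + 117)*41 = (77 + 117)*41 = 194*41 = 7954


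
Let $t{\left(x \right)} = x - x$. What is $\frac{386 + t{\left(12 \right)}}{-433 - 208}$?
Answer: $- \frac{386}{641} \approx -0.60218$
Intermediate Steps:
$t{\left(x \right)} = 0$
$\frac{386 + t{\left(12 \right)}}{-433 - 208} = \frac{386 + 0}{-433 - 208} = \frac{386}{-641} = 386 \left(- \frac{1}{641}\right) = - \frac{386}{641}$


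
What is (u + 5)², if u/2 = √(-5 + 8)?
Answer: 37 + 20*√3 ≈ 71.641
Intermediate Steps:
u = 2*√3 (u = 2*√(-5 + 8) = 2*√3 ≈ 3.4641)
(u + 5)² = (2*√3 + 5)² = (5 + 2*√3)²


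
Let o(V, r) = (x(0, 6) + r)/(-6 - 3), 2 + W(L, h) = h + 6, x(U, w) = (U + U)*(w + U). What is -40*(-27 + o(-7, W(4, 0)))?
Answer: 9880/9 ≈ 1097.8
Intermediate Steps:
x(U, w) = 2*U*(U + w) (x(U, w) = (2*U)*(U + w) = 2*U*(U + w))
W(L, h) = 4 + h (W(L, h) = -2 + (h + 6) = -2 + (6 + h) = 4 + h)
o(V, r) = -r/9 (o(V, r) = (2*0*(0 + 6) + r)/(-6 - 3) = (2*0*6 + r)/(-9) = (0 + r)*(-⅑) = r*(-⅑) = -r/9)
-40*(-27 + o(-7, W(4, 0))) = -40*(-27 - (4 + 0)/9) = -40*(-27 - ⅑*4) = -40*(-27 - 4/9) = -40*(-247/9) = 9880/9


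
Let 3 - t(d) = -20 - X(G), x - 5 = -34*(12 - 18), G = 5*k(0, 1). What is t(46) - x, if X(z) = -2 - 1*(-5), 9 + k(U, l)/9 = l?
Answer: -183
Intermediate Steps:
k(U, l) = -81 + 9*l
G = -360 (G = 5*(-81 + 9*1) = 5*(-81 + 9) = 5*(-72) = -360)
X(z) = 3 (X(z) = -2 + 5 = 3)
x = 209 (x = 5 - 34*(12 - 18) = 5 - 34*(-6) = 5 + 204 = 209)
t(d) = 26 (t(d) = 3 - (-20 - 1*3) = 3 - (-20 - 3) = 3 - 1*(-23) = 3 + 23 = 26)
t(46) - x = 26 - 1*209 = 26 - 209 = -183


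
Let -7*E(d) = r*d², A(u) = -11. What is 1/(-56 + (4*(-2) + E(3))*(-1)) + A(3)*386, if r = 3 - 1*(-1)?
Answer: -1273807/300 ≈ -4246.0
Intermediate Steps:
r = 4 (r = 3 + 1 = 4)
E(d) = -4*d²/7
1/(-56 + (4*(-2) + E(3))*(-1)) + A(3)*386 = 1/(-56 + (4*(-2) - 4/7*3²)*(-1)) - 11*386 = 1/(-56 + (-8 - 4/7*9)*(-1)) - 4246 = 1/(-56 + (-8 - 36/7)*(-1)) - 4246 = 1/(-56 - 92/7*(-1)) - 4246 = 1/(-56 + 92/7) - 4246 = 1/(-300/7) - 4246 = -7/300 - 4246 = -1273807/300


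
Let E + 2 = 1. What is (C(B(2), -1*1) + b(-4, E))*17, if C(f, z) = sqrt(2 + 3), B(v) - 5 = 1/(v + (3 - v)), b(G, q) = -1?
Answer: -17 + 17*sqrt(5) ≈ 21.013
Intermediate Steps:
E = -1 (E = -2 + 1 = -1)
B(v) = 16/3 (B(v) = 5 + 1/(v + (3 - v)) = 5 + 1/3 = 16/3)
C(f, z) = sqrt(5)
(C(B(2), -1*1) + b(-4, E))*17 = (sqrt(5) - 1)*17 = (-1 + sqrt(5))*17 = -17 + 17*sqrt(5)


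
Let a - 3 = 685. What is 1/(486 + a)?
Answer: 1/1174 ≈ 0.00085179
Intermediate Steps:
a = 688 (a = 3 + 685 = 688)
1/(486 + a) = 1/(486 + 688) = 1/1174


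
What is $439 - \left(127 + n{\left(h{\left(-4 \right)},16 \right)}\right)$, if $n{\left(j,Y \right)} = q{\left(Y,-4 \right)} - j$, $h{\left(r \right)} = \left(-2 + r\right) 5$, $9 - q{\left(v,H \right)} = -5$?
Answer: $268$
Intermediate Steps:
$q{\left(v,H \right)} = 14$ ($q{\left(v,H \right)} = 9 - -5 = 9 + 5 = 14$)
$h{\left(r \right)} = -10 + 5 r$
$n{\left(j,Y \right)} = 14 - j$
$439 - \left(127 + n{\left(h{\left(-4 \right)},16 \right)}\right) = 439 - \left(141 - \left(-10 + 5 \left(-4\right)\right)\right) = 439 - \left(141 - \left(-10 - 20\right)\right) = 439 - \left(141 + 30\right) = 439 - 171 = 268$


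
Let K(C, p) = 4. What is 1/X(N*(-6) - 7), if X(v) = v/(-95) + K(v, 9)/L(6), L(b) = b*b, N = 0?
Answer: 855/158 ≈ 5.4114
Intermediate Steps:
L(b) = b²
X(v) = ⅑ - v/95 (X(v) = v/(-95) + 4/(6²) = v*(-1/95) + 4/36 = -v/95 + 4*(1/36) = -v/95 + ⅑ = ⅑ - v/95)
1/X(N*(-6) - 7) = 1/(⅑ - (0*(-6) - 7)/95) = 1/(⅑ - (0 - 7)/95) = 1/(⅑ - 1/95*(-7)) = 1/(⅑ + 7/95) = 1/(158/855) = 855/158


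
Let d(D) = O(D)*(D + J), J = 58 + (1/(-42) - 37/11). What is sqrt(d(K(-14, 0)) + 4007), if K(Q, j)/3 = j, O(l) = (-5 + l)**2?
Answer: sqrt(1146688158)/462 ≈ 73.296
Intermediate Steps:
K(Q, j) = 3*j
J = 25231/462 (J = 58 + (1*(-1/42) - 37*1/11) = 58 + (-1/42 - 37/11) = 58 - 1565/462 = 25231/462 ≈ 54.613)
d(D) = (-5 + D)**2*(25231/462 + D) (d(D) = (-5 + D)**2*(D + 25231/462) = (-5 + D)**2*(25231/462 + D))
sqrt(d(K(-14, 0)) + 4007) = sqrt((-5 + 3*0)**2*(25231/462 + 3*0) + 4007) = sqrt((-5 + 0)**2*(25231/462 + 0) + 4007) = sqrt((-5)**2*(25231/462) + 4007) = sqrt(25*(25231/462) + 4007) = sqrt(630775/462 + 4007) = sqrt(2482009/462) = sqrt(1146688158)/462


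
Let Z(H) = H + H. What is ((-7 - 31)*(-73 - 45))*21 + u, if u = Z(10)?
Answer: 94184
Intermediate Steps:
Z(H) = 2*H
u = 20 (u = 2*10 = 20)
((-7 - 31)*(-73 - 45))*21 + u = ((-7 - 31)*(-73 - 45))*21 + 20 = -38*(-118)*21 + 20 = 4484*21 + 20 = 94164 + 20 = 94184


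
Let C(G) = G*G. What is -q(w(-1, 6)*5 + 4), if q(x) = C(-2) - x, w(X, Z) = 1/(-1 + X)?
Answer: -5/2 ≈ -2.5000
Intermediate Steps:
C(G) = G²
q(x) = 4 - x (q(x) = (-2)² - x = 4 - x)
-q(w(-1, 6)*5 + 4) = -(4 - (5/(-1 - 1) + 4)) = -(4 - (5/(-2) + 4)) = -(4 - (-½*5 + 4)) = -(4 - (-5/2 + 4)) = -(4 - 1*3/2) = -(4 - 3/2) = -1*5/2 = -5/2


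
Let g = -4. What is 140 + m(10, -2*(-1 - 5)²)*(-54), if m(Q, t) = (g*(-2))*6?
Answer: -2452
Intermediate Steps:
m(Q, t) = 48 (m(Q, t) = -4*(-2)*6 = 8*6 = 48)
140 + m(10, -2*(-1 - 5)²)*(-54) = 140 + 48*(-54) = 140 - 2592 = -2452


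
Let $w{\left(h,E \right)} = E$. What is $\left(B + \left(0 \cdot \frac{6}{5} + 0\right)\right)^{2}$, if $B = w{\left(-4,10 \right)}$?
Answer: $100$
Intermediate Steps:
$B = 10$
$\left(B + \left(0 \cdot \frac{6}{5} + 0\right)\right)^{2} = \left(10 + \left(0 \cdot \frac{6}{5} + 0\right)\right)^{2} = \left(10 + \left(0 + 0\right)\right)^{2} = \left(10 + 0\right)^{2} = 10^{2} = 100$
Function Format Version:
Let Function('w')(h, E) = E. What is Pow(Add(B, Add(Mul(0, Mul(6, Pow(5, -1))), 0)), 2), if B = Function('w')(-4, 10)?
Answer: 100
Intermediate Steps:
B = 10
Pow(Add(B, Add(Mul(0, Mul(6, Pow(5, -1))), 0)), 2) = Pow(Add(10, Add(Mul(0, Mul(6, Pow(5, -1))), 0)), 2) = Pow(Add(10, Add(Mul(0, Mul(6, Rational(1, 5))), 0)), 2) = Pow(Add(10, Add(Mul(0, Rational(6, 5)), 0)), 2) = Pow(Add(10, Add(0, 0)), 2) = Pow(Add(10, 0), 2) = Pow(10, 2) = 100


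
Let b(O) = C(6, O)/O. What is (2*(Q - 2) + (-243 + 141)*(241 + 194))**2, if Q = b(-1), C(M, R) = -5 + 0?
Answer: 1968164496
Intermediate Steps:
C(M, R) = -5
b(O) = -5/O
Q = 5 (Q = -5/(-1) = -5*(-1) = 5)
(2*(Q - 2) + (-243 + 141)*(241 + 194))**2 = (2*(5 - 2) + (-243 + 141)*(241 + 194))**2 = (2*3 - 102*435)**2 = (6 - 44370)**2 = (-44364)**2 = 1968164496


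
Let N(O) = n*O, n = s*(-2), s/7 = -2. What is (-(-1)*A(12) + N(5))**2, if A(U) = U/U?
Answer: 19881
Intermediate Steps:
s = -14 (s = 7*(-2) = -14)
A(U) = 1
n = 28 (n = -14*(-2) = 28)
N(O) = 28*O
(-(-1)*A(12) + N(5))**2 = (-(-1) + 28*5)**2 = (-1*(-1) + 140)**2 = (1 + 140)**2 = 141**2 = 19881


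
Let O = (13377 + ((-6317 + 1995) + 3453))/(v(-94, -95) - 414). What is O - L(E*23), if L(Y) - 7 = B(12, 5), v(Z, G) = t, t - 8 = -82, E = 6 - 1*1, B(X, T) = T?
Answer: -4591/122 ≈ -37.631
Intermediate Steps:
E = 5 (E = 6 - 1 = 5)
t = -74 (t = 8 - 82 = -74)
v(Z, G) = -74
L(Y) = 12 (L(Y) = 7 + 5 = 12)
O = -3127/122 (O = (13377 + ((-6317 + 1995) + 3453))/(-74 - 414) = (13377 + (-4322 + 3453))/(-488) = (13377 - 869)*(-1/488) = 12508*(-1/488) = -3127/122 ≈ -25.631)
O - L(E*23) = -3127/122 - 1*12 = -3127/122 - 12 = -4591/122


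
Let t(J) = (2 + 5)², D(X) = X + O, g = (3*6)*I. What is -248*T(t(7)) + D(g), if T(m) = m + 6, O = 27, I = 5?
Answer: -13523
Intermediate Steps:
g = 90 (g = (3*6)*5 = 18*5 = 90)
D(X) = 27 + X (D(X) = X + 27 = 27 + X)
t(J) = 49 (t(J) = 7² = 49)
T(m) = 6 + m
-248*T(t(7)) + D(g) = -248*(6 + 49) + (27 + 90) = -248*55 + 117 = -13640 + 117 = -13523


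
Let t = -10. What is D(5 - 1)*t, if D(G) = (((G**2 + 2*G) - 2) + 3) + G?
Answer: -290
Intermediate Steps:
D(G) = 1 + G**2 + 3*G (D(G) = ((-2 + G**2 + 2*G) + 3) + G = (1 + G**2 + 2*G) + G = 1 + G**2 + 3*G)
D(5 - 1)*t = (1 + (5 - 1)**2 + 3*(5 - 1))*(-10) = (1 + 4**2 + 3*4)*(-10) = (1 + 16 + 12)*(-10) = 29*(-10) = -290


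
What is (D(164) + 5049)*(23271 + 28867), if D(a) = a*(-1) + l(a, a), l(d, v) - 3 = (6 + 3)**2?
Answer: 259073722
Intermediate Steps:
l(d, v) = 84 (l(d, v) = 3 + (6 + 3)**2 = 3 + 9**2 = 3 + 81 = 84)
D(a) = 84 - a (D(a) = a*(-1) + 84 = -a + 84 = 84 - a)
(D(164) + 5049)*(23271 + 28867) = ((84 - 1*164) + 5049)*(23271 + 28867) = ((84 - 164) + 5049)*52138 = (-80 + 5049)*52138 = 4969*52138 = 259073722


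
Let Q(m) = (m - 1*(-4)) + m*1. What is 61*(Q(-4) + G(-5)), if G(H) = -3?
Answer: -427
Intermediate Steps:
Q(m) = 4 + 2*m (Q(m) = (m + 4) + m = (4 + m) + m = 4 + 2*m)
61*(Q(-4) + G(-5)) = 61*((4 + 2*(-4)) - 3) = 61*((4 - 8) - 3) = 61*(-4 - 3) = 61*(-7) = -427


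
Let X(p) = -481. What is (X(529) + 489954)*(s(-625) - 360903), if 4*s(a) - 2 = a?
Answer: -706914038155/4 ≈ -1.7673e+11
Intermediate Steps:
s(a) = 1/2 + a/4
(X(529) + 489954)*(s(-625) - 360903) = (-481 + 489954)*((1/2 + (1/4)*(-625)) - 360903) = 489473*((1/2 - 625/4) - 360903) = 489473*(-623/4 - 360903) = 489473*(-1444235/4) = -706914038155/4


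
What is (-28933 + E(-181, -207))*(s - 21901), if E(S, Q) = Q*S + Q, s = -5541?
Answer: -228509534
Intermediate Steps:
E(S, Q) = Q + Q*S
(-28933 + E(-181, -207))*(s - 21901) = (-28933 - 207*(1 - 181))*(-5541 - 21901) = (-28933 - 207*(-180))*(-27442) = (-28933 + 37260)*(-27442) = 8327*(-27442) = -228509534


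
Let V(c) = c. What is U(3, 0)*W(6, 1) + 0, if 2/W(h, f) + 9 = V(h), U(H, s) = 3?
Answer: -2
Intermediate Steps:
W(h, f) = 2/(-9 + h)
U(3, 0)*W(6, 1) + 0 = 3*(2/(-9 + 6)) + 0 = 3*(2/(-3)) + 0 = 3*(2*(-⅓)) + 0 = 3*(-⅔) + 0 = -2 + 0 = -2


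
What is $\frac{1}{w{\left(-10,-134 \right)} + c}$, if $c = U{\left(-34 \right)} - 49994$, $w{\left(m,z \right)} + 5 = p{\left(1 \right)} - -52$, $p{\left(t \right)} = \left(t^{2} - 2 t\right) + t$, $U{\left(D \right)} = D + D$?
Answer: $- \frac{1}{50015} \approx -1.9994 \cdot 10^{-5}$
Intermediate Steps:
$U{\left(D \right)} = 2 D$
$p{\left(t \right)} = t^{2} - t$
$w{\left(m,z \right)} = 47$ ($w{\left(m,z \right)} = -5 + \left(1 \left(-1 + 1\right) - -52\right) = -5 + \left(1 \cdot 0 + 52\right) = -5 + \left(0 + 52\right) = -5 + 52 = 47$)
$c = -50062$ ($c = 2 \left(-34\right) - 49994 = -68 - 49994 = -50062$)
$\frac{1}{w{\left(-10,-134 \right)} + c} = \frac{1}{47 - 50062} = \frac{1}{-50015} = - \frac{1}{50015}$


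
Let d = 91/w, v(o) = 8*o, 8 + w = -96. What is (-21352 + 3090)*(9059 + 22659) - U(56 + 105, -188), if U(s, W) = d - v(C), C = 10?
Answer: -4633872281/8 ≈ -5.7923e+8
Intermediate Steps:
w = -104 (w = -8 - 96 = -104)
d = -7/8 (d = 91/(-104) = 91*(-1/104) = -7/8 ≈ -0.87500)
U(s, W) = -647/8 (U(s, W) = -7/8 - 8*10 = -7/8 - 1*80 = -7/8 - 80 = -647/8)
(-21352 + 3090)*(9059 + 22659) - U(56 + 105, -188) = (-21352 + 3090)*(9059 + 22659) - 1*(-647/8) = -18262*31718 + 647/8 = -579234116 + 647/8 = -4633872281/8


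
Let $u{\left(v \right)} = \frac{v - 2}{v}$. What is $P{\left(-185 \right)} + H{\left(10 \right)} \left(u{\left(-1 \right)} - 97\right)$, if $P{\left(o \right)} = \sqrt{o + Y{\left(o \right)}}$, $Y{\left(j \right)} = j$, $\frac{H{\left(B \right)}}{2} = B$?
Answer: $-1880 + i \sqrt{370} \approx -1880.0 + 19.235 i$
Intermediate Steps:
$H{\left(B \right)} = 2 B$
$u{\left(v \right)} = \frac{-2 + v}{v}$
$P{\left(o \right)} = \sqrt{2} \sqrt{o}$ ($P{\left(o \right)} = \sqrt{o + o} = \sqrt{2 o} = \sqrt{2} \sqrt{o}$)
$P{\left(-185 \right)} + H{\left(10 \right)} \left(u{\left(-1 \right)} - 97\right) = \sqrt{2} \sqrt{-185} + 2 \cdot 10 \left(\frac{-2 - 1}{-1} - 97\right) = \sqrt{2} i \sqrt{185} + 20 \left(\left(-1\right) \left(-3\right) - 97\right) = i \sqrt{370} + 20 \left(3 - 97\right) = i \sqrt{370} + 20 \left(-94\right) = i \sqrt{370} - 1880 = -1880 + i \sqrt{370}$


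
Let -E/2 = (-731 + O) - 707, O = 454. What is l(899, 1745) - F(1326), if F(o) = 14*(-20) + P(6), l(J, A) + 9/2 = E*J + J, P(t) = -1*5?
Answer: 3540823/2 ≈ 1.7704e+6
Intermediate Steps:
P(t) = -5
E = 1968 (E = -2*((-731 + 454) - 707) = -2*(-277 - 707) = -2*(-984) = 1968)
l(J, A) = -9/2 + 1969*J (l(J, A) = -9/2 + (1968*J + J) = -9/2 + 1969*J)
F(o) = -285 (F(o) = 14*(-20) - 5 = -280 - 5 = -285)
l(899, 1745) - F(1326) = (-9/2 + 1969*899) - 1*(-285) = (-9/2 + 1770131) + 285 = 3540253/2 + 285 = 3540823/2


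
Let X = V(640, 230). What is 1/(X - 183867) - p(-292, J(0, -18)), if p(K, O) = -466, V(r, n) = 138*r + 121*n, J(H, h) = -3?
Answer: 31556121/67717 ≈ 466.00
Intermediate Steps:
V(r, n) = 121*n + 138*r
X = 116150 (X = 121*230 + 138*640 = 27830 + 88320 = 116150)
1/(X - 183867) - p(-292, J(0, -18)) = 1/(116150 - 183867) - 1*(-466) = 1/(-67717) + 466 = -1/67717 + 466 = 31556121/67717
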